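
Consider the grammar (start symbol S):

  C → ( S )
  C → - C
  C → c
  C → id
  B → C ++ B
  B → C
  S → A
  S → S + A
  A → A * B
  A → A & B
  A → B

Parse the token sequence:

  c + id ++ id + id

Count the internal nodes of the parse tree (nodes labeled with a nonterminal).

14

[S [S [S [A [B [C c]]]] + [A [B [C id] ++ [B [C id]]]]] + [A [B [C id]]]]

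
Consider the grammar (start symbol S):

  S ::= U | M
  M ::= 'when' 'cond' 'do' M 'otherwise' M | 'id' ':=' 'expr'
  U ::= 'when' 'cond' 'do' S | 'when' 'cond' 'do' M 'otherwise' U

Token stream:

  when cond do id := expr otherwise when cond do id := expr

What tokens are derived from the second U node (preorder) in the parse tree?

[S [U when cond do [M id := expr] otherwise [U when cond do [S [M id := expr]]]]]

when cond do id := expr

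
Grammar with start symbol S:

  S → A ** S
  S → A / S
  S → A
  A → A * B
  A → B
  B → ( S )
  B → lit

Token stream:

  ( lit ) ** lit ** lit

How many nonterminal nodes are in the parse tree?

[S [A [B ( [S [A [B lit]]] )]] ** [S [A [B lit]] ** [S [A [B lit]]]]]

12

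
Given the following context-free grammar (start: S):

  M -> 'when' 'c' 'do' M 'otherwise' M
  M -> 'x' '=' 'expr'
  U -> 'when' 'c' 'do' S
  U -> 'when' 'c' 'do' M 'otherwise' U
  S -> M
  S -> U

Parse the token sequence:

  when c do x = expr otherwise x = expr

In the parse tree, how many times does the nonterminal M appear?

3

[S [M when c do [M x = expr] otherwise [M x = expr]]]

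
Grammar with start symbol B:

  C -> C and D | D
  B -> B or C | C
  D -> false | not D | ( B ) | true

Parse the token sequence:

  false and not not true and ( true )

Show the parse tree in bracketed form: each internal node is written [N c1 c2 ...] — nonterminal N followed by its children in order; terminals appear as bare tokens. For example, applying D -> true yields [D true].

[B [C [C [C [D false]] and [D not [D not [D true]]]] and [D ( [B [C [D true]]] )]]]

B
C
C and D
C and D and D
D and D and D
false and D and D
false and not D and D
false and not not D and D
false and not not true and D
false and not not true and ( B )
false and not not true and ( C )
false and not not true and ( D )
false and not not true and ( true )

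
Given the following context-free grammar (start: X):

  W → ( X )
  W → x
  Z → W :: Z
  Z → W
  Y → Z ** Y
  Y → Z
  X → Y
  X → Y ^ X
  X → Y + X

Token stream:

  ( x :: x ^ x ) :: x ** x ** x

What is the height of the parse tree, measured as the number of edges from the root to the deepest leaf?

9

[X [Y [Z [W ( [X [Y [Z [W x] :: [Z [W x]]]] ^ [X [Y [Z [W x]]]]] )] :: [Z [W x]]] ** [Y [Z [W x]] ** [Y [Z [W x]]]]]]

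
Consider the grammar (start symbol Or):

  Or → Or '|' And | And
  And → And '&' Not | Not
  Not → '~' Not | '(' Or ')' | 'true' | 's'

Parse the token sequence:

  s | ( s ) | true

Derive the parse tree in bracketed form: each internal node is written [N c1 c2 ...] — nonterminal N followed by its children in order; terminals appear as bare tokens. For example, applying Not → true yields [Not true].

[Or [Or [Or [And [Not s]]] | [And [Not ( [Or [And [Not s]]] )]]] | [And [Not true]]]

Or
Or | And
Or | And | And
And | And | And
Not | And | And
s | And | And
s | Not | And
s | ( Or ) | And
s | ( And ) | And
s | ( Not ) | And
s | ( s ) | And
s | ( s ) | Not
s | ( s ) | true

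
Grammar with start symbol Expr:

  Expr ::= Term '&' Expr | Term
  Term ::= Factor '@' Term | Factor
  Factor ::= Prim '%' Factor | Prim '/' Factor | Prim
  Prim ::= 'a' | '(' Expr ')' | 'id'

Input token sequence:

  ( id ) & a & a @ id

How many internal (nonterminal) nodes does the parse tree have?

[Expr [Term [Factor [Prim ( [Expr [Term [Factor [Prim id]]]] )]]] & [Expr [Term [Factor [Prim a]]] & [Expr [Term [Factor [Prim a]] @ [Term [Factor [Prim id]]]]]]]

19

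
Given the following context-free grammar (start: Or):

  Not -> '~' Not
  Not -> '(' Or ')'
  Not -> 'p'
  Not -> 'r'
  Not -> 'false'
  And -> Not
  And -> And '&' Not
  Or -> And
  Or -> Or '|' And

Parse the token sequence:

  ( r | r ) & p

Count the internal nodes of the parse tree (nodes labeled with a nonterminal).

11

[Or [And [And [Not ( [Or [Or [And [Not r]]] | [And [Not r]]] )]] & [Not p]]]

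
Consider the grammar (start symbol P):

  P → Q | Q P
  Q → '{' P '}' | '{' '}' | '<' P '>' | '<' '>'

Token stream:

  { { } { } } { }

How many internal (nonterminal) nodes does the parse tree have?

[P [Q { [P [Q { }] [P [Q { }]]] }] [P [Q { }]]]

8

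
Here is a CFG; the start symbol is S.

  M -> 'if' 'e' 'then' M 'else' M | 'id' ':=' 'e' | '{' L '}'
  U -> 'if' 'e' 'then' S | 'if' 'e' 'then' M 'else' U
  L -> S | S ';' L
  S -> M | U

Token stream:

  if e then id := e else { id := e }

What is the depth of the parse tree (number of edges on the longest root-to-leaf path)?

6

[S [M if e then [M id := e] else [M { [L [S [M id := e]]] }]]]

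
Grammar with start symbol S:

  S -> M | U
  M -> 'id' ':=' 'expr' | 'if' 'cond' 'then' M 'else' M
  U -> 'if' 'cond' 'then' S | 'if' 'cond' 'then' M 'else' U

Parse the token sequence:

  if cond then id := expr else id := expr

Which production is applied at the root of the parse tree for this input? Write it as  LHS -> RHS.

[S [M if cond then [M id := expr] else [M id := expr]]]

S -> M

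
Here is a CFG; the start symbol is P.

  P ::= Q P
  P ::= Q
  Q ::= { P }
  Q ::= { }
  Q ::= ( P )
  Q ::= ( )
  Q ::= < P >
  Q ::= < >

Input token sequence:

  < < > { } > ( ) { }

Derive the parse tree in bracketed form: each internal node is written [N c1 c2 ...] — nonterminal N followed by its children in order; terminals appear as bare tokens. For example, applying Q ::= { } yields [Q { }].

[P [Q < [P [Q < >] [P [Q { }]]] >] [P [Q ( )] [P [Q { }]]]]

P
Q P
< P > P
< Q P > P
< < > P > P
< < > Q > P
< < > { } > P
< < > { } > Q P
< < > { } > ( ) P
< < > { } > ( ) Q
< < > { } > ( ) { }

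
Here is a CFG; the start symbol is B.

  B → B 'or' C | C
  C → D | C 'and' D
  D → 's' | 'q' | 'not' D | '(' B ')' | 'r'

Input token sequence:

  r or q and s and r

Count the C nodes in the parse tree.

4

[B [B [C [D r]]] or [C [C [C [D q]] and [D s]] and [D r]]]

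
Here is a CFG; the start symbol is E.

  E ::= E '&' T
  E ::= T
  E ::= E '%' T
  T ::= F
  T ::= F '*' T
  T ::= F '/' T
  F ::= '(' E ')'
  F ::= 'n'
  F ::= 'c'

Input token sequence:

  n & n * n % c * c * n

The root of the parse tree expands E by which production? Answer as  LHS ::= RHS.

[E [E [E [T [F n]]] & [T [F n] * [T [F n]]]] % [T [F c] * [T [F c] * [T [F n]]]]]

E ::= E '%' T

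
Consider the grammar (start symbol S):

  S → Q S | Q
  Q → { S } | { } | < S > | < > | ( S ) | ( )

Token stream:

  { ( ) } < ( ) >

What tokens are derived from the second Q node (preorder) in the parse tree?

( )

[S [Q { [S [Q ( )]] }] [S [Q < [S [Q ( )]] >]]]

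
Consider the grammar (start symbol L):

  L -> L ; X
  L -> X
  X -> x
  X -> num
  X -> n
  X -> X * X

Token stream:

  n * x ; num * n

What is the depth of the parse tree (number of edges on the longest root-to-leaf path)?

4

[L [L [X [X n] * [X x]]] ; [X [X num] * [X n]]]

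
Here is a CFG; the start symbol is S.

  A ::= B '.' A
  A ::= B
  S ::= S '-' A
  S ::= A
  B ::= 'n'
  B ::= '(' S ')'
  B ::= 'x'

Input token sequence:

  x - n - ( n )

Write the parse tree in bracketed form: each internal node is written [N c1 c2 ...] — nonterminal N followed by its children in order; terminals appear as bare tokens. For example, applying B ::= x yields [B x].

S
S - A
S - A - A
A - A - A
B - A - A
x - A - A
x - B - A
x - n - A
x - n - B
x - n - ( S )
x - n - ( A )
x - n - ( B )
x - n - ( n )

[S [S [S [A [B x]]] - [A [B n]]] - [A [B ( [S [A [B n]]] )]]]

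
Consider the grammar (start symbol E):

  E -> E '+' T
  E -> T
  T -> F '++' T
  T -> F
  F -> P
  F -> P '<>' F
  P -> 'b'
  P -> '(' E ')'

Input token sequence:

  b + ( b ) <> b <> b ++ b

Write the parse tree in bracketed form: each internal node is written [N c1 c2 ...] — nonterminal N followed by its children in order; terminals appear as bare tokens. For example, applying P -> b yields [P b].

[E [E [T [F [P b]]]] + [T [F [P ( [E [T [F [P b]]]] )] <> [F [P b] <> [F [P b]]]] ++ [T [F [P b]]]]]

E
E + T
T + T
F + T
P + T
b + T
b + F ++ T
b + P <> F ++ T
b + ( E ) <> F ++ T
b + ( T ) <> F ++ T
b + ( F ) <> F ++ T
b + ( P ) <> F ++ T
b + ( b ) <> F ++ T
b + ( b ) <> P <> F ++ T
b + ( b ) <> b <> F ++ T
b + ( b ) <> b <> P ++ T
b + ( b ) <> b <> b ++ T
b + ( b ) <> b <> b ++ F
b + ( b ) <> b <> b ++ P
b + ( b ) <> b <> b ++ b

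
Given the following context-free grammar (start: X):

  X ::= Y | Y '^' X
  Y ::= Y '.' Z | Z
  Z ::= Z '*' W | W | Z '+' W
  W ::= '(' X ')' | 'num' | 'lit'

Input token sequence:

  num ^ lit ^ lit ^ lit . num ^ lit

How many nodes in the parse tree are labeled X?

5

[X [Y [Z [W num]]] ^ [X [Y [Z [W lit]]] ^ [X [Y [Z [W lit]]] ^ [X [Y [Y [Z [W lit]]] . [Z [W num]]] ^ [X [Y [Z [W lit]]]]]]]]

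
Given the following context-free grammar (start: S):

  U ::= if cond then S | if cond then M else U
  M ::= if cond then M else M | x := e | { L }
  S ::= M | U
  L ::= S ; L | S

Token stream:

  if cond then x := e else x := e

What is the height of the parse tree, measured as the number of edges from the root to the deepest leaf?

[S [M if cond then [M x := e] else [M x := e]]]

3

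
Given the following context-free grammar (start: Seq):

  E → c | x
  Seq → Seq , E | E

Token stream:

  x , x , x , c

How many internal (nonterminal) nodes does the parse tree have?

8

[Seq [Seq [Seq [Seq [E x]] , [E x]] , [E x]] , [E c]]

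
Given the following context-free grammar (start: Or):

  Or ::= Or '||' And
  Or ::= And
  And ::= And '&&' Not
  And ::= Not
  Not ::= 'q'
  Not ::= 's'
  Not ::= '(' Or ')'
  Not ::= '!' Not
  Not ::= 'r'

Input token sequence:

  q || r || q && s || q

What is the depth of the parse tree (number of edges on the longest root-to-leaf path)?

6

[Or [Or [Or [Or [And [Not q]]] || [And [Not r]]] || [And [And [Not q]] && [Not s]]] || [And [Not q]]]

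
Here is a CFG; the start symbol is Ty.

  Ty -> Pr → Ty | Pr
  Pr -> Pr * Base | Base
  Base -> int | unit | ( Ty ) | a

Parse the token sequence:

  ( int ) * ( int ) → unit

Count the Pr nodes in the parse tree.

5

[Ty [Pr [Pr [Base ( [Ty [Pr [Base int]]] )]] * [Base ( [Ty [Pr [Base int]]] )]] → [Ty [Pr [Base unit]]]]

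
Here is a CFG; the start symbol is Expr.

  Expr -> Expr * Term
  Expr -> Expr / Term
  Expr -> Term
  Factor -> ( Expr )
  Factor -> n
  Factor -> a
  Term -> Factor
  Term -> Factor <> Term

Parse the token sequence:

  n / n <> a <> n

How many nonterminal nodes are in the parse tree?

10

[Expr [Expr [Term [Factor n]]] / [Term [Factor n] <> [Term [Factor a] <> [Term [Factor n]]]]]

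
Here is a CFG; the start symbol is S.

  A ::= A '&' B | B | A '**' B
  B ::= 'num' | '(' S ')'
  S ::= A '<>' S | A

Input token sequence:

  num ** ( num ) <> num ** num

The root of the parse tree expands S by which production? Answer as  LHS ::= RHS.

S ::= A '<>' S

[S [A [A [B num]] ** [B ( [S [A [B num]]] )]] <> [S [A [A [B num]] ** [B num]]]]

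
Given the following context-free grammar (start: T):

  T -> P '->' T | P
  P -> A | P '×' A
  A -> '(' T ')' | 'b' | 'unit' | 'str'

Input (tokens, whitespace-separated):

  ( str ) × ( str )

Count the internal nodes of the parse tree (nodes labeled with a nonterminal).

11

[T [P [P [A ( [T [P [A str]]] )]] × [A ( [T [P [A str]]] )]]]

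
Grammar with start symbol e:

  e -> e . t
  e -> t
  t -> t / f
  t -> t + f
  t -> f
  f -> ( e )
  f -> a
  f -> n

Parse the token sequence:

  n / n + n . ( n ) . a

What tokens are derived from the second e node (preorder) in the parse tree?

n / n + n . ( n )

[e [e [e [t [t [t [f n]] / [f n]] + [f n]]] . [t [f ( [e [t [f n]]] )]]] . [t [f a]]]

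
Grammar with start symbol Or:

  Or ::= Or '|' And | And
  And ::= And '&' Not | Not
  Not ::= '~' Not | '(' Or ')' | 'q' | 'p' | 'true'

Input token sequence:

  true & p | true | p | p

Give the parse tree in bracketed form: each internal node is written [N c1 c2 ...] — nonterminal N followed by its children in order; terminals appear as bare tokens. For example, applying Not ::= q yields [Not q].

Or
Or | And
Or | And | And
Or | And | And | And
And | And | And | And
And & Not | And | And | And
Not & Not | And | And | And
true & Not | And | And | And
true & p | And | And | And
true & p | Not | And | And
true & p | true | And | And
true & p | true | Not | And
true & p | true | p | And
true & p | true | p | Not
true & p | true | p | p

[Or [Or [Or [Or [And [And [Not true]] & [Not p]]] | [And [Not true]]] | [And [Not p]]] | [And [Not p]]]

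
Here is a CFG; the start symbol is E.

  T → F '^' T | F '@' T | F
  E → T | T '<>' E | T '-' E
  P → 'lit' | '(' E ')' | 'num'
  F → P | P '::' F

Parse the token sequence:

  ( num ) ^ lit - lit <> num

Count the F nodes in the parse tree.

[E [T [F [P ( [E [T [F [P num]]]] )]] ^ [T [F [P lit]]]] - [E [T [F [P lit]]] <> [E [T [F [P num]]]]]]

5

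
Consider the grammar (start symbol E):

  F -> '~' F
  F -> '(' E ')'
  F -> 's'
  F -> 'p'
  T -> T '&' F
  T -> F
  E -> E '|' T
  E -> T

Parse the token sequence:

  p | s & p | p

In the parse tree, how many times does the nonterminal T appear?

[E [E [E [T [F p]]] | [T [T [F s]] & [F p]]] | [T [F p]]]

4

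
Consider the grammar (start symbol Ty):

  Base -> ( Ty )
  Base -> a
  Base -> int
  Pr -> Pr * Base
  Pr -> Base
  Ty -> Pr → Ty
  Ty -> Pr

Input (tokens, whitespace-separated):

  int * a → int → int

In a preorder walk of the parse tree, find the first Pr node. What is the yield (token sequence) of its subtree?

int * a

[Ty [Pr [Pr [Base int]] * [Base a]] → [Ty [Pr [Base int]] → [Ty [Pr [Base int]]]]]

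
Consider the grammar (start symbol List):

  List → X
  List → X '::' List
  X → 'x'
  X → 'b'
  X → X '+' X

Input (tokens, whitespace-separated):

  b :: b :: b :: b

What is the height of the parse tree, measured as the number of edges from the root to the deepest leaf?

[List [X b] :: [List [X b] :: [List [X b] :: [List [X b]]]]]

5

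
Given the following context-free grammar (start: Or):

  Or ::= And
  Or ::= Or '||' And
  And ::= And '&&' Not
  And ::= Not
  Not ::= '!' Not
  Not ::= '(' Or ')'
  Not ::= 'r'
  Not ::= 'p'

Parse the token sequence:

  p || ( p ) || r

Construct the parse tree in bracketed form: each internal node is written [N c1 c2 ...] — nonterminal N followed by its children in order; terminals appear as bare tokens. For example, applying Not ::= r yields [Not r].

Or
Or || And
Or || And || And
And || And || And
Not || And || And
p || And || And
p || Not || And
p || ( Or ) || And
p || ( And ) || And
p || ( Not ) || And
p || ( p ) || And
p || ( p ) || Not
p || ( p ) || r

[Or [Or [Or [And [Not p]]] || [And [Not ( [Or [And [Not p]]] )]]] || [And [Not r]]]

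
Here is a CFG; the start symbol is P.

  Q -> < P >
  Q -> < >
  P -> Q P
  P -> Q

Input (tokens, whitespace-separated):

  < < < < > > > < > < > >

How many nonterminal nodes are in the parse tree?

12

[P [Q < [P [Q < [P [Q < [P [Q < >]] >]] >] [P [Q < >] [P [Q < >]]]] >]]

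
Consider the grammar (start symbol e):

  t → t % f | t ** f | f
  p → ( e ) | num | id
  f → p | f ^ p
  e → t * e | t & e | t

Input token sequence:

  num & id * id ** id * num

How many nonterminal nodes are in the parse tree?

[e [t [f [p num]]] & [e [t [f [p id]]] * [e [t [t [f [p id]]] ** [f [p id]]] * [e [t [f [p num]]]]]]]

19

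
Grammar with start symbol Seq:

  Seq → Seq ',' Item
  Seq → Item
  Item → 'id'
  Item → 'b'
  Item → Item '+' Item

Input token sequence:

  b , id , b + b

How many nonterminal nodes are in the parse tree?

8

[Seq [Seq [Seq [Item b]] , [Item id]] , [Item [Item b] + [Item b]]]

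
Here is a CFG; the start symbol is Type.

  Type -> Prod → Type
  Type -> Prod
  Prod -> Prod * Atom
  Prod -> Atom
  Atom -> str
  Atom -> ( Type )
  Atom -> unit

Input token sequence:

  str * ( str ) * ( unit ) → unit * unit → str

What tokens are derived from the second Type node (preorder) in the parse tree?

str

[Type [Prod [Prod [Prod [Atom str]] * [Atom ( [Type [Prod [Atom str]]] )]] * [Atom ( [Type [Prod [Atom unit]]] )]] → [Type [Prod [Prod [Atom unit]] * [Atom unit]] → [Type [Prod [Atom str]]]]]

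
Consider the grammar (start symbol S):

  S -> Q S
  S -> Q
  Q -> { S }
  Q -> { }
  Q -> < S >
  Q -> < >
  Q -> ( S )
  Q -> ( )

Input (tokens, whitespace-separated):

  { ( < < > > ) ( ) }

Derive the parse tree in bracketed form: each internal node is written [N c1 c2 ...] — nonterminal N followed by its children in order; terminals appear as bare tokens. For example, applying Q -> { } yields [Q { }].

S
Q
{ S }
{ Q S }
{ ( S ) S }
{ ( Q ) S }
{ ( < S > ) S }
{ ( < Q > ) S }
{ ( < < > > ) S }
{ ( < < > > ) Q }
{ ( < < > > ) ( ) }

[S [Q { [S [Q ( [S [Q < [S [Q < >]] >]] )] [S [Q ( )]]] }]]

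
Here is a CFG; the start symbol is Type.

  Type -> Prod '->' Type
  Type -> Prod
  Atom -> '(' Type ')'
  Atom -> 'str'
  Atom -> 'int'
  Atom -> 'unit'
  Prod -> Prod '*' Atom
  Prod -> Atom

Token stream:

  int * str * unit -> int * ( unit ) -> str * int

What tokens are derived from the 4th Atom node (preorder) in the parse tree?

[Type [Prod [Prod [Prod [Atom int]] * [Atom str]] * [Atom unit]] -> [Type [Prod [Prod [Atom int]] * [Atom ( [Type [Prod [Atom unit]]] )]] -> [Type [Prod [Prod [Atom str]] * [Atom int]]]]]

int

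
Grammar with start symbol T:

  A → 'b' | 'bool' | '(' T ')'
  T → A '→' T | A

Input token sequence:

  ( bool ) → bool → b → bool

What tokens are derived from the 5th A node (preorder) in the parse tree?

bool

[T [A ( [T [A bool]] )] → [T [A bool] → [T [A b] → [T [A bool]]]]]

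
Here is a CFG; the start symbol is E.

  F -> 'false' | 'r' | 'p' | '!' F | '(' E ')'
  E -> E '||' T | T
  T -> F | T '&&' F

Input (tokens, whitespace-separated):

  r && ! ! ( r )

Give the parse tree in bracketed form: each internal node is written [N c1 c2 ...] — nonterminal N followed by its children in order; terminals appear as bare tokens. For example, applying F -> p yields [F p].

E
T
T && F
F && F
r && F
r && ! F
r && ! ! F
r && ! ! ( E )
r && ! ! ( T )
r && ! ! ( F )
r && ! ! ( r )

[E [T [T [F r]] && [F ! [F ! [F ( [E [T [F r]]] )]]]]]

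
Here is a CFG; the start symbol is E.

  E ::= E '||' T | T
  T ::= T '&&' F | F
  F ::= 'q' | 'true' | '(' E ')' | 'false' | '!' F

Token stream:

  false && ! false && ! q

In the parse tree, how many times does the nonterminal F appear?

5

[E [T [T [T [F false]] && [F ! [F false]]] && [F ! [F q]]]]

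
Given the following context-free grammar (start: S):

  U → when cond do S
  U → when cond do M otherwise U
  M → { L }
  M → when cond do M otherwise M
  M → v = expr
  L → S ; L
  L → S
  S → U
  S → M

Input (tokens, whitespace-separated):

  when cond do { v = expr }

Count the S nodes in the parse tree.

[S [U when cond do [S [M { [L [S [M v = expr]]] }]]]]

3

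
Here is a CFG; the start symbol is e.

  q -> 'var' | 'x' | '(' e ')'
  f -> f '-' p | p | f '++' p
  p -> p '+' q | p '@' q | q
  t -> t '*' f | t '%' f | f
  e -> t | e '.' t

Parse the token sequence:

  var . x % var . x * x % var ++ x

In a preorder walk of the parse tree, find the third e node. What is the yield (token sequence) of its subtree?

var

[e [e [e [t [f [p [q var]]]]] . [t [t [f [p [q x]]]] % [f [p [q var]]]]] . [t [t [t [f [p [q x]]]] * [f [p [q x]]]] % [f [f [p [q var]]] ++ [p [q x]]]]]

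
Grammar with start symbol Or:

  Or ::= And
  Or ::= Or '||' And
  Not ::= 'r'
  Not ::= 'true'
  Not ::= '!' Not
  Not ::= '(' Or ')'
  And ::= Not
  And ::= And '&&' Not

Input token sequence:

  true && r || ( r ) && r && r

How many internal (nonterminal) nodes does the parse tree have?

[Or [Or [And [And [Not true]] && [Not r]]] || [And [And [And [Not ( [Or [And [Not r]]] )]] && [Not r]] && [Not r]]]

15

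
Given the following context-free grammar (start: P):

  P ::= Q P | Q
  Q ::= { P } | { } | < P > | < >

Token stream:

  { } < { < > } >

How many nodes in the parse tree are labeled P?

4

[P [Q { }] [P [Q < [P [Q { [P [Q < >]] }]] >]]]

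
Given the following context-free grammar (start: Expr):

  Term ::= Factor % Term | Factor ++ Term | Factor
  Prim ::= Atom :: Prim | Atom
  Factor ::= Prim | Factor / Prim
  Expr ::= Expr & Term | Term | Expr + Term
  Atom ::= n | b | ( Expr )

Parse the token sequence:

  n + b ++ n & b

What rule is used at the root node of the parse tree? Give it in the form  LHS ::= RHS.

[Expr [Expr [Expr [Term [Factor [Prim [Atom n]]]]] + [Term [Factor [Prim [Atom b]]] ++ [Term [Factor [Prim [Atom n]]]]]] & [Term [Factor [Prim [Atom b]]]]]

Expr ::= Expr & Term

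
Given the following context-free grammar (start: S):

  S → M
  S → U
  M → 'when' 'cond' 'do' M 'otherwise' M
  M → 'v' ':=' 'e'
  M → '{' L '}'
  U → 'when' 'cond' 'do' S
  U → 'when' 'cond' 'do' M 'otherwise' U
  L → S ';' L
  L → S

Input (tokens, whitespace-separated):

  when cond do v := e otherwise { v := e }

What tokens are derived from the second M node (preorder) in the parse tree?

[S [M when cond do [M v := e] otherwise [M { [L [S [M v := e]]] }]]]

v := e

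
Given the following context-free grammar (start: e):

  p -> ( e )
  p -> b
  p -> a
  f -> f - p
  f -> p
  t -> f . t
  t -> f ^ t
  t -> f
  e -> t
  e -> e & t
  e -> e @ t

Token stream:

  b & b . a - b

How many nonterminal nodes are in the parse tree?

13

[e [e [t [f [p b]]]] & [t [f [p b]] . [t [f [f [p a]] - [p b]]]]]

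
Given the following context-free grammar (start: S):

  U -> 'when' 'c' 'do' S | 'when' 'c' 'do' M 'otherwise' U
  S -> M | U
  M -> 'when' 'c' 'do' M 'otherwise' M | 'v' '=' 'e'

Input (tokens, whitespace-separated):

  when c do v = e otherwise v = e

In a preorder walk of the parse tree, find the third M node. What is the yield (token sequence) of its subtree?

[S [M when c do [M v = e] otherwise [M v = e]]]

v = e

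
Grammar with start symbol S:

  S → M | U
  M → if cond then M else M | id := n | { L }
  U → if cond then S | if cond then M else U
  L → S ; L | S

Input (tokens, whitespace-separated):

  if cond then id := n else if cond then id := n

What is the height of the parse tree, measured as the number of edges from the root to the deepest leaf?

5

[S [U if cond then [M id := n] else [U if cond then [S [M id := n]]]]]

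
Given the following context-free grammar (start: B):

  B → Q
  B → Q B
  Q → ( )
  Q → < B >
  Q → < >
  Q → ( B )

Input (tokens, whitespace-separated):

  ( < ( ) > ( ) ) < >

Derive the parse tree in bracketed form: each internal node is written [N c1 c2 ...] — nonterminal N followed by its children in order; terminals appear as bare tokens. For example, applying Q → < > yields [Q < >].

[B [Q ( [B [Q < [B [Q ( )]] >] [B [Q ( )]]] )] [B [Q < >]]]

B
Q B
( B ) B
( Q B ) B
( < B > B ) B
( < Q > B ) B
( < ( ) > B ) B
( < ( ) > Q ) B
( < ( ) > ( ) ) B
( < ( ) > ( ) ) Q
( < ( ) > ( ) ) < >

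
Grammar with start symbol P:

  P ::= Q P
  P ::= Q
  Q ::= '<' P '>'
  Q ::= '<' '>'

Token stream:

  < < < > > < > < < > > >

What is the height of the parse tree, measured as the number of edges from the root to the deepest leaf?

[P [Q < [P [Q < [P [Q < >]] >] [P [Q < >] [P [Q < [P [Q < >]] >]]]] >]]

8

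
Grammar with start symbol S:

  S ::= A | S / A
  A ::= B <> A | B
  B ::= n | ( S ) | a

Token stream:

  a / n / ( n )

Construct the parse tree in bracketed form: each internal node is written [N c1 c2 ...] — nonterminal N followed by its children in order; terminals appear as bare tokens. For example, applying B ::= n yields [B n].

S
S / A
S / A / A
A / A / A
B / A / A
a / A / A
a / B / A
a / n / A
a / n / B
a / n / ( S )
a / n / ( A )
a / n / ( B )
a / n / ( n )

[S [S [S [A [B a]]] / [A [B n]]] / [A [B ( [S [A [B n]]] )]]]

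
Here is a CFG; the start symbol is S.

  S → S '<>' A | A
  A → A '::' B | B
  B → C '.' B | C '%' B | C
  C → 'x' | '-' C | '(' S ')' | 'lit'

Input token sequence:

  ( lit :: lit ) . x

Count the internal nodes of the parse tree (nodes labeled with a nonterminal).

[S [A [B [C ( [S [A [A [B [C lit]]] :: [B [C lit]]]] )] . [B [C x]]]]]

13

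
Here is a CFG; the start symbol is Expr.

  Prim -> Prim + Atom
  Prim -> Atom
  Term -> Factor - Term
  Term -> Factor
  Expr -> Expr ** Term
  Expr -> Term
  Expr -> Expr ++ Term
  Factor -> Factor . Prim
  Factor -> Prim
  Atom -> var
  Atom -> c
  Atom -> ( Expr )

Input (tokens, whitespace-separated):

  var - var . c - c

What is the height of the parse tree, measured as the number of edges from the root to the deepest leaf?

7

[Expr [Term [Factor [Prim [Atom var]]] - [Term [Factor [Factor [Prim [Atom var]]] . [Prim [Atom c]]] - [Term [Factor [Prim [Atom c]]]]]]]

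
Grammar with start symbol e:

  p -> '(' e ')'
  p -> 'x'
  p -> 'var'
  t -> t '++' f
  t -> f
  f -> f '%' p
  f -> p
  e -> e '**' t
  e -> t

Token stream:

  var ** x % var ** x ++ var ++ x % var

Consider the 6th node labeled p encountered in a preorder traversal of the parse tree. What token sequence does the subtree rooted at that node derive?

[e [e [e [t [f [p var]]]] ** [t [f [f [p x]] % [p var]]]] ** [t [t [t [f [p x]]] ++ [f [p var]]] ++ [f [f [p x]] % [p var]]]]

x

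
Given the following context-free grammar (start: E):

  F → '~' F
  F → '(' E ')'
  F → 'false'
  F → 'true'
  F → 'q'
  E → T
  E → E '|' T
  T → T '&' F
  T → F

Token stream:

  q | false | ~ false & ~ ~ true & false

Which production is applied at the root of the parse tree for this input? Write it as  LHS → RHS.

[E [E [E [T [F q]]] | [T [F false]]] | [T [T [T [F ~ [F false]]] & [F ~ [F ~ [F true]]]] & [F false]]]

E → E '|' T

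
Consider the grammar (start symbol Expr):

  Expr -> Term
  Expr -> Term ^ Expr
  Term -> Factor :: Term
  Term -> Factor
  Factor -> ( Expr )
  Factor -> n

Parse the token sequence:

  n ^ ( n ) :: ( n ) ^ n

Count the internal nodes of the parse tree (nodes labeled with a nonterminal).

[Expr [Term [Factor n]] ^ [Expr [Term [Factor ( [Expr [Term [Factor n]]] )] :: [Term [Factor ( [Expr [Term [Factor n]]] )]]] ^ [Expr [Term [Factor n]]]]]

17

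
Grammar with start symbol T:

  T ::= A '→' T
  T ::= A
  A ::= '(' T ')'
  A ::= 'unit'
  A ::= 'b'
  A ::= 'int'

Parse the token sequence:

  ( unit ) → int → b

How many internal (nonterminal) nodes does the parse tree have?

8

[T [A ( [T [A unit]] )] → [T [A int] → [T [A b]]]]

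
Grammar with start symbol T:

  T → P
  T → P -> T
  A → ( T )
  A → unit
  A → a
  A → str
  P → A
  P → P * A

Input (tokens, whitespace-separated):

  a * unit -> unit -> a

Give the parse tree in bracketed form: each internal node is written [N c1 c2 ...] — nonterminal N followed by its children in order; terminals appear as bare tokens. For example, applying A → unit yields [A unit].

T
P -> T
P * A -> T
A * A -> T
a * A -> T
a * unit -> T
a * unit -> P -> T
a * unit -> A -> T
a * unit -> unit -> T
a * unit -> unit -> P
a * unit -> unit -> A
a * unit -> unit -> a

[T [P [P [A a]] * [A unit]] -> [T [P [A unit]] -> [T [P [A a]]]]]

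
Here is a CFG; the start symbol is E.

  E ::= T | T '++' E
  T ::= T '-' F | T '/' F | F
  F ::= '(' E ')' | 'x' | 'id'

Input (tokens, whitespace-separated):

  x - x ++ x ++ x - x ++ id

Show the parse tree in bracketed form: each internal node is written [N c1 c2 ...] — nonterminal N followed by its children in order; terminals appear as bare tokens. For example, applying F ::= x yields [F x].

E
T ++ E
T - F ++ E
F - F ++ E
x - F ++ E
x - x ++ E
x - x ++ T ++ E
x - x ++ F ++ E
x - x ++ x ++ E
x - x ++ x ++ T ++ E
x - x ++ x ++ T - F ++ E
x - x ++ x ++ F - F ++ E
x - x ++ x ++ x - F ++ E
x - x ++ x ++ x - x ++ E
x - x ++ x ++ x - x ++ T
x - x ++ x ++ x - x ++ F
x - x ++ x ++ x - x ++ id

[E [T [T [F x]] - [F x]] ++ [E [T [F x]] ++ [E [T [T [F x]] - [F x]] ++ [E [T [F id]]]]]]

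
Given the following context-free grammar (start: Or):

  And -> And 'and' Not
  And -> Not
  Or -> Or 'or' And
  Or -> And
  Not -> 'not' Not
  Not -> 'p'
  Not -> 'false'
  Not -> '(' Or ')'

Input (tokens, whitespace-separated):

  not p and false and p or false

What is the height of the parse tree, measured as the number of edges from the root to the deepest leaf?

7

[Or [Or [And [And [And [Not not [Not p]]] and [Not false]] and [Not p]]] or [And [Not false]]]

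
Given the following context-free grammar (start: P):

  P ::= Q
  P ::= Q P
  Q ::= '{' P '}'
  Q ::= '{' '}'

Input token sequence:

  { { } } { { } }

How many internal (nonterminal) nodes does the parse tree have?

[P [Q { [P [Q { }]] }] [P [Q { [P [Q { }]] }]]]

8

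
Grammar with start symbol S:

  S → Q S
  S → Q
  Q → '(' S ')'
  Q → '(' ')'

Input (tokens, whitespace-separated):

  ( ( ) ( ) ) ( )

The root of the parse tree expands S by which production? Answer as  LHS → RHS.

[S [Q ( [S [Q ( )] [S [Q ( )]]] )] [S [Q ( )]]]

S → Q S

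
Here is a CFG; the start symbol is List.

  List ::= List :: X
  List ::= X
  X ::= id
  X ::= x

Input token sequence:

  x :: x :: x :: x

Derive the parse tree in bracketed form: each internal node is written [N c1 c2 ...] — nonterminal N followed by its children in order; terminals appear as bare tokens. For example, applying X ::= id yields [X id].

List
List :: X
List :: X :: X
List :: X :: X :: X
X :: X :: X :: X
x :: X :: X :: X
x :: x :: X :: X
x :: x :: x :: X
x :: x :: x :: x

[List [List [List [List [X x]] :: [X x]] :: [X x]] :: [X x]]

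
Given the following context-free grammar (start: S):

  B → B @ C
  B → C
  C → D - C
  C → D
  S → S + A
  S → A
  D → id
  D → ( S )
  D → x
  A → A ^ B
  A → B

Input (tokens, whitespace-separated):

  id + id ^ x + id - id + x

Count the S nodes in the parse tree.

[S [S [S [S [A [B [C [D id]]]]] + [A [A [B [C [D id]]]] ^ [B [C [D x]]]]] + [A [B [C [D id] - [C [D id]]]]]] + [A [B [C [D x]]]]]

4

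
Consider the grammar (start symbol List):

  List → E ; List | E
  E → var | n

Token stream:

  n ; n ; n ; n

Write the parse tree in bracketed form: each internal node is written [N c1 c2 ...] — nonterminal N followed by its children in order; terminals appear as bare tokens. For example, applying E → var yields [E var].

List
E ; List
n ; List
n ; E ; List
n ; n ; List
n ; n ; E ; List
n ; n ; n ; List
n ; n ; n ; E
n ; n ; n ; n

[List [E n] ; [List [E n] ; [List [E n] ; [List [E n]]]]]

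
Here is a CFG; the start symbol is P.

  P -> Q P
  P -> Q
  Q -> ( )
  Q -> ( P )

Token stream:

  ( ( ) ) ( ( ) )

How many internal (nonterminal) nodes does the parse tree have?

8

[P [Q ( [P [Q ( )]] )] [P [Q ( [P [Q ( )]] )]]]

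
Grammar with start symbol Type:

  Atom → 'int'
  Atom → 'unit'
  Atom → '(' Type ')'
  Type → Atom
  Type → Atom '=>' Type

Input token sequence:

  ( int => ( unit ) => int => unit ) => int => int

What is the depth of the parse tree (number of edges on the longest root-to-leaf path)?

[Type [Atom ( [Type [Atom int] => [Type [Atom ( [Type [Atom unit]] )] => [Type [Atom int] => [Type [Atom unit]]]]] )] => [Type [Atom int] => [Type [Atom int]]]]

7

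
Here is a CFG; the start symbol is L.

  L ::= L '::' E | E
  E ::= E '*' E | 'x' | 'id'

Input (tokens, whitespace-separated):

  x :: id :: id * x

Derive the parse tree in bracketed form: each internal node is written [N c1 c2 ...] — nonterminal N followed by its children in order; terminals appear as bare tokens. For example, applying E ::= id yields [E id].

[L [L [L [E x]] :: [E id]] :: [E [E id] * [E x]]]

L
L :: E
L :: E :: E
E :: E :: E
x :: E :: E
x :: id :: E
x :: id :: E * E
x :: id :: id * E
x :: id :: id * x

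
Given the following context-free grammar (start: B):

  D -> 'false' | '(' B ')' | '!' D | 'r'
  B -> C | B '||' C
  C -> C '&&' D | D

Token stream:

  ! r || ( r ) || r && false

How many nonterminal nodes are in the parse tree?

[B [B [B [C [D ! [D r]]]] || [C [D ( [B [C [D r]]] )]]] || [C [C [D r]] && [D false]]]

15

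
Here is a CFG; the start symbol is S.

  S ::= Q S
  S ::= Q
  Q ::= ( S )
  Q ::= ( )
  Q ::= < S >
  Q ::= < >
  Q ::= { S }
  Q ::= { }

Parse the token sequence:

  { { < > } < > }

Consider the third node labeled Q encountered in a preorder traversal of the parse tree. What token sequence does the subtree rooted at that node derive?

< >

[S [Q { [S [Q { [S [Q < >]] }] [S [Q < >]]] }]]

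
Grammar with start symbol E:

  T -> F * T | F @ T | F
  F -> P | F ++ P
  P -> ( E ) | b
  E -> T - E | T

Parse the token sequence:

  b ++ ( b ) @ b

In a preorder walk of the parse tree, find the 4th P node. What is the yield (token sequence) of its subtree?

b

[E [T [F [F [P b]] ++ [P ( [E [T [F [P b]]]] )]] @ [T [F [P b]]]]]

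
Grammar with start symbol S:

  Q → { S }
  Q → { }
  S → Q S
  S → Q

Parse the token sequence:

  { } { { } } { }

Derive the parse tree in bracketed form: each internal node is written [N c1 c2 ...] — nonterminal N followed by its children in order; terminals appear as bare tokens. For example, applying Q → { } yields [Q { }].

[S [Q { }] [S [Q { [S [Q { }]] }] [S [Q { }]]]]

S
Q S
{ } S
{ } Q S
{ } { S } S
{ } { Q } S
{ } { { } } S
{ } { { } } Q
{ } { { } } { }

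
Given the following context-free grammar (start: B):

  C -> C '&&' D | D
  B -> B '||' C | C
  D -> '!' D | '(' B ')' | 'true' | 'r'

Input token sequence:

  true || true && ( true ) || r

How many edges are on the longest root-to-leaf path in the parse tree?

7

[B [B [B [C [D true]]] || [C [C [D true]] && [D ( [B [C [D true]]] )]]] || [C [D r]]]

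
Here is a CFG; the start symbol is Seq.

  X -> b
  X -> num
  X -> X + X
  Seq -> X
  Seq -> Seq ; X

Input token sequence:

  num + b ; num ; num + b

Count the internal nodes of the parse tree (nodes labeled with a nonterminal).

[Seq [Seq [Seq [X [X num] + [X b]]] ; [X num]] ; [X [X num] + [X b]]]

10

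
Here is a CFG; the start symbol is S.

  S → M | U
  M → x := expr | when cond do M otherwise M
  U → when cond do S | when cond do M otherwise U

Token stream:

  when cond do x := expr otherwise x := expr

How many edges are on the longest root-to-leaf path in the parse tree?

[S [M when cond do [M x := expr] otherwise [M x := expr]]]

3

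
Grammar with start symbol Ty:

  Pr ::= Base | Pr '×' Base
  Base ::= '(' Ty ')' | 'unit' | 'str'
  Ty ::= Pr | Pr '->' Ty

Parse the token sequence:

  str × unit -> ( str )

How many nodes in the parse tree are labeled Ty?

[Ty [Pr [Pr [Base str]] × [Base unit]] -> [Ty [Pr [Base ( [Ty [Pr [Base str]]] )]]]]

3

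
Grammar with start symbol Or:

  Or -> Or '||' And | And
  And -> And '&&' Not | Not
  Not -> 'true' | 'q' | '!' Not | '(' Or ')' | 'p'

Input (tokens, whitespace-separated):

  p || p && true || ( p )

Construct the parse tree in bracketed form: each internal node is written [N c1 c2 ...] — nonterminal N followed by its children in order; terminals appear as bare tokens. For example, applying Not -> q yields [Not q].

[Or [Or [Or [And [Not p]]] || [And [And [Not p]] && [Not true]]] || [And [Not ( [Or [And [Not p]]] )]]]

Or
Or || And
Or || And || And
And || And || And
Not || And || And
p || And || And
p || And && Not || And
p || Not && Not || And
p || p && Not || And
p || p && true || And
p || p && true || Not
p || p && true || ( Or )
p || p && true || ( And )
p || p && true || ( Not )
p || p && true || ( p )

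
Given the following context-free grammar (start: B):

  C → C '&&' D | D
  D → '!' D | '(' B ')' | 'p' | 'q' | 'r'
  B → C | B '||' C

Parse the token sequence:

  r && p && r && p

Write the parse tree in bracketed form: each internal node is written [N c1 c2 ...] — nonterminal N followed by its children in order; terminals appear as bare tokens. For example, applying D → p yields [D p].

[B [C [C [C [C [D r]] && [D p]] && [D r]] && [D p]]]

B
C
C && D
C && D && D
C && D && D && D
D && D && D && D
r && D && D && D
r && p && D && D
r && p && r && D
r && p && r && p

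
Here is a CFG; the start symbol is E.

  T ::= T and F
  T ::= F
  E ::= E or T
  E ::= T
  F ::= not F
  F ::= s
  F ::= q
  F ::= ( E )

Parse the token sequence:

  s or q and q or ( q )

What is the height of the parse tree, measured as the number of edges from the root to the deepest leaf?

6

[E [E [E [T [F s]]] or [T [T [F q]] and [F q]]] or [T [F ( [E [T [F q]]] )]]]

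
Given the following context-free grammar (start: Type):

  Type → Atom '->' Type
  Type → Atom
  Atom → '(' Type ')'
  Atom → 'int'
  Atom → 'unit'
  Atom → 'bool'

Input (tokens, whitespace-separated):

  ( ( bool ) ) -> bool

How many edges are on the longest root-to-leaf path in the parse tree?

[Type [Atom ( [Type [Atom ( [Type [Atom bool]] )]] )] -> [Type [Atom bool]]]

6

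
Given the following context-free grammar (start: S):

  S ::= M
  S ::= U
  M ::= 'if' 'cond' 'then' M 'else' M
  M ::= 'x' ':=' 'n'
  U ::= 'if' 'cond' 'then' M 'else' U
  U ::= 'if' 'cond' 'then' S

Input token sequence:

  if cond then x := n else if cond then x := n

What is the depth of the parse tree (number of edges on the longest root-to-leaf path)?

5

[S [U if cond then [M x := n] else [U if cond then [S [M x := n]]]]]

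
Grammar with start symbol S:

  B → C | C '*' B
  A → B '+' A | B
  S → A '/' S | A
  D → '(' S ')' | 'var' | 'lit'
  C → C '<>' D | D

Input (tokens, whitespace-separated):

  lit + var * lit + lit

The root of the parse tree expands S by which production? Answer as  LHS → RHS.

S → A

[S [A [B [C [D lit]]] + [A [B [C [D var]] * [B [C [D lit]]]] + [A [B [C [D lit]]]]]]]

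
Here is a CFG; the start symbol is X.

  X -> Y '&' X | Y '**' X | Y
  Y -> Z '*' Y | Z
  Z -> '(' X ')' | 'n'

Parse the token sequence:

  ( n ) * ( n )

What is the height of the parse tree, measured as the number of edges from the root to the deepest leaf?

[X [Y [Z ( [X [Y [Z n]]] )] * [Y [Z ( [X [Y [Z n]]] )]]]]

7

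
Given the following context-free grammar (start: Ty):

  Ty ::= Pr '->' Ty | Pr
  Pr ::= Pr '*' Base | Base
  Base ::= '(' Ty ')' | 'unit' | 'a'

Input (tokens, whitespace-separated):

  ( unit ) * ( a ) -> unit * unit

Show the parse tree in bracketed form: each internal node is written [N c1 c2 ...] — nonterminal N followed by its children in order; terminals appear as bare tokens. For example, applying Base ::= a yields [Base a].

[Ty [Pr [Pr [Base ( [Ty [Pr [Base unit]]] )]] * [Base ( [Ty [Pr [Base a]]] )]] -> [Ty [Pr [Pr [Base unit]] * [Base unit]]]]

Ty
Pr -> Ty
Pr * Base -> Ty
Base * Base -> Ty
( Ty ) * Base -> Ty
( Pr ) * Base -> Ty
( Base ) * Base -> Ty
( unit ) * Base -> Ty
( unit ) * ( Ty ) -> Ty
( unit ) * ( Pr ) -> Ty
( unit ) * ( Base ) -> Ty
( unit ) * ( a ) -> Ty
( unit ) * ( a ) -> Pr
( unit ) * ( a ) -> Pr * Base
( unit ) * ( a ) -> Base * Base
( unit ) * ( a ) -> unit * Base
( unit ) * ( a ) -> unit * unit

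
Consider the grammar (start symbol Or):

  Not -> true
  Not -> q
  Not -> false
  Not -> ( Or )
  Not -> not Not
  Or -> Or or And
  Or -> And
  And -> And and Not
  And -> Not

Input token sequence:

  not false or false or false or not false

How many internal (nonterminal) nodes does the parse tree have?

[Or [Or [Or [Or [And [Not not [Not false]]]] or [And [Not false]]] or [And [Not false]]] or [And [Not not [Not false]]]]

14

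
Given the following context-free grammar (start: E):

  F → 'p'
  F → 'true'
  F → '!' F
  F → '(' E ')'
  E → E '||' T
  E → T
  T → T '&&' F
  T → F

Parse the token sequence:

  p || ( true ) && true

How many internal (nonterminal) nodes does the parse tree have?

[E [E [T [F p]]] || [T [T [F ( [E [T [F true]]] )]] && [F true]]]

11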